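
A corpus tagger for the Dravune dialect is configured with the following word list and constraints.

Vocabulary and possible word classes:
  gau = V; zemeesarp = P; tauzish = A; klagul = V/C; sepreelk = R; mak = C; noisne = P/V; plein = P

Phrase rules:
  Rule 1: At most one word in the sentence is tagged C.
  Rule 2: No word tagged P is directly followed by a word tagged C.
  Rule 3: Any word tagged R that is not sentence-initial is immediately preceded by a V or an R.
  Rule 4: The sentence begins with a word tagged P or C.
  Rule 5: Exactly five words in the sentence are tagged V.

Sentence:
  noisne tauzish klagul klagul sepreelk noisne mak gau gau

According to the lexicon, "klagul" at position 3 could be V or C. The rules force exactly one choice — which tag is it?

Candidates per position — 1:noisne {P,V}; 2:tauzish {A}; 3:klagul {V,C}; 4:klagul {V,C}; 5:sepreelk {R}; 6:noisne {P,V}; 7:mak {C}; 8:gau {V}; 9:gau {V}.
Position 1: tagging it V would leave rule 4 unsatisfiable, so it must be P.
Position 3: tagging it C would leave rule 1 unsatisfiable, so it must be V.
Position 4: tagging it C would leave rule 1 unsatisfiable, so it must be V.
Position 6: tagging it P would leave rule 2 unsatisfiable, so it must be V.
That leaves exactly one tagging: P A V V R V C V V.
Check: rule 1 holds; rule 2 holds; rule 3 holds; rule 4 holds; rule 5 holds.

V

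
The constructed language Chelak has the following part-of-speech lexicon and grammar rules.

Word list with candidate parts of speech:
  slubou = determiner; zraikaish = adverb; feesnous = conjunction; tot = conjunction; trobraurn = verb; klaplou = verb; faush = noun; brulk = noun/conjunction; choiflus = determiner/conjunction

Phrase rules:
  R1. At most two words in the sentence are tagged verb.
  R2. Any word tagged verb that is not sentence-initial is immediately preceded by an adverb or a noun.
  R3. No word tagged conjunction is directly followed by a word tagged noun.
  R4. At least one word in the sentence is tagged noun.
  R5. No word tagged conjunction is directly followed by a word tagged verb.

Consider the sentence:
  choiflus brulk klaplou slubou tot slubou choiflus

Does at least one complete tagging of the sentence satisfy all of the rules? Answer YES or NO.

YES

Candidates per position — 1:choiflus {determiner,conjunction}; 2:brulk {noun,conjunction}; 3:klaplou {verb}; 4:slubou {determiner}; 5:tot {conjunction}; 6:slubou {determiner}; 7:choiflus {determiner,conjunction}.
One satisfying assignment: determiner noun verb determiner conjunction determiner determiner.
Verifying each rule — rule 1 holds; rule 2 holds; rule 3 holds; rule 4 holds; rule 5 holds.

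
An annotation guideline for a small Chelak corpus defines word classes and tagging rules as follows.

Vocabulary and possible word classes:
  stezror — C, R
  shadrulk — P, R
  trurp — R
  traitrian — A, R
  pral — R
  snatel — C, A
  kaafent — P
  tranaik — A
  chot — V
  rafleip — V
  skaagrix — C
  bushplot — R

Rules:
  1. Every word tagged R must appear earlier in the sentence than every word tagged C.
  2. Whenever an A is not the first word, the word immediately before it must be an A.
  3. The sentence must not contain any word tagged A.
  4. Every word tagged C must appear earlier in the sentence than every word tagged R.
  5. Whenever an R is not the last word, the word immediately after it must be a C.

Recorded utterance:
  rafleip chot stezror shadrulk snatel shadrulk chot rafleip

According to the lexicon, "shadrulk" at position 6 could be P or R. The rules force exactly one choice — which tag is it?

Candidates per position — 1:rafleip {V}; 2:chot {V}; 3:stezror {C,R}; 4:shadrulk {P,R}; 5:snatel {C,A}; 6:shadrulk {P,R}; 7:chot {V}; 8:rafleip {V}.
Position 3: tagging it R would leave rule 5 unsatisfiable, so it must be C.
Position 4: tagging it R would leave rule 1 unsatisfiable, so it must be P.
Position 5: tagging it A would leave rule 2 unsatisfiable, so it must be C.
Position 6: tagging it R would leave rule 1 unsatisfiable, so it must be P.
So the tagging must be: V V C P C P V V.
Checking: rule 1 satisfied; rule 2 satisfied; rule 3 satisfied; rule 4 satisfied; rule 5 satisfied.

P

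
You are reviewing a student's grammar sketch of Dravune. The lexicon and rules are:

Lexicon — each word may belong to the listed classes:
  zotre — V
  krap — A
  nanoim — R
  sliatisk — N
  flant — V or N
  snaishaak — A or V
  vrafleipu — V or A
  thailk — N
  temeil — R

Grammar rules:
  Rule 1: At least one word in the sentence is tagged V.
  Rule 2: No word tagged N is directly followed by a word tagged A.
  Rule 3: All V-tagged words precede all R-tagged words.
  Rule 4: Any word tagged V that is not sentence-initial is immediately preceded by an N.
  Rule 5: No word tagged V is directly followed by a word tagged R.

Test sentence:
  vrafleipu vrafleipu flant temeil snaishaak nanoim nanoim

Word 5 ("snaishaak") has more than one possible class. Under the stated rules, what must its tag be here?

A

Candidates per position — 1:vrafleipu {V,A}; 2:vrafleipu {V,A}; 3:flant {V,N}; 4:temeil {R}; 5:snaishaak {A,V}; 6:nanoim {R}; 7:nanoim {R}.
At position 2, choosing V makes rule 4 impossible to satisfy; hence A.
At position 3, choosing V makes rule 4 impossible to satisfy; hence N.
At position 5, choosing V makes rule 3 impossible to satisfy; hence A.
At position 1, choosing A makes rule 1 impossible to satisfy; hence V.
That leaves exactly one tagging: V A N R A R R.
Rule-by-rule: rule 1 ✓; rule 2 ✓; rule 3 ✓; rule 4 ✓; rule 5 ✓.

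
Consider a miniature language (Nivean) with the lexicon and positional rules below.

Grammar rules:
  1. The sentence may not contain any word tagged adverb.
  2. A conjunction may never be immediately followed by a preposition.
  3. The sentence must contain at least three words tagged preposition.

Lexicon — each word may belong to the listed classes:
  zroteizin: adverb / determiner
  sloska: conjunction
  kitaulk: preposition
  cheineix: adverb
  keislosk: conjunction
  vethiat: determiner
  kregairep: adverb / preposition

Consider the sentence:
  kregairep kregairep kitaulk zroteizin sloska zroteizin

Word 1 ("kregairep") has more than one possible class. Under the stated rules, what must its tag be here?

Candidates per position — 1:kregairep {adverb,preposition}; 2:kregairep {adverb,preposition}; 3:kitaulk {preposition}; 4:zroteizin {adverb,determiner}; 5:sloska {conjunction}; 6:zroteizin {adverb,determiner}.
Position 1: tagging it adverb would leave rule 1 unsatisfiable, so it must be preposition.
Position 2: tagging it adverb would leave rule 1 unsatisfiable, so it must be preposition.
Position 4: tagging it adverb would leave rule 1 unsatisfiable, so it must be determiner.
Position 6: tagging it adverb would leave rule 1 unsatisfiable, so it must be determiner.
That leaves exactly one tagging: preposition preposition preposition determiner conjunction determiner.
Rule-by-rule: rule 1 ok; rule 2 ok; rule 3 ok.

preposition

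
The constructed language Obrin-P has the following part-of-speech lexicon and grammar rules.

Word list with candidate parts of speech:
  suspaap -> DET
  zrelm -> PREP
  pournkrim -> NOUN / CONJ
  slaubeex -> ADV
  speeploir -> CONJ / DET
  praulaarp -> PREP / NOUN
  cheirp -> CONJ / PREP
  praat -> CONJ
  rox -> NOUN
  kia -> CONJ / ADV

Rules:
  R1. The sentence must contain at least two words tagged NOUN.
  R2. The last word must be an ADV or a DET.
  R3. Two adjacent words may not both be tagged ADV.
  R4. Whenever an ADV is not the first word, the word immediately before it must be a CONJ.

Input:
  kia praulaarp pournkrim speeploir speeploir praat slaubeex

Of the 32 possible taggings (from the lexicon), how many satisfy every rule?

Candidates per position — 1:kia {CONJ,ADV}; 2:praulaarp {PREP,NOUN}; 3:pournkrim {NOUN,CONJ}; 4:speeploir {CONJ,DET}; 5:speeploir {CONJ,DET}; 6:praat {CONJ}; 7:slaubeex {ADV}.
There are 32 candidate sequences in total.
Checking each against the rules leaves 8 sequences.
Count = 8.

8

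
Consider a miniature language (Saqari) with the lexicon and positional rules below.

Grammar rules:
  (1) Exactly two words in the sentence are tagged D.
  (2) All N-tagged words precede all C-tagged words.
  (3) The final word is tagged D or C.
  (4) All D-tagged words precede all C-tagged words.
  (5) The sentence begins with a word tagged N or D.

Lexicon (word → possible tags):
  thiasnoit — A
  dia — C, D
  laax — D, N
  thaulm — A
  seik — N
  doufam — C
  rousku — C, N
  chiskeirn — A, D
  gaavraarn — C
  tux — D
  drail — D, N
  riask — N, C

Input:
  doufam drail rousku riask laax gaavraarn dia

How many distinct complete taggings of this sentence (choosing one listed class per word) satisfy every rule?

Candidates per position — 1:doufam {C}; 2:drail {D,N}; 3:rousku {C,N}; 4:riask {N,C}; 5:laax {D,N}; 6:gaavraarn {C}; 7:dia {C,D}.
There are 32 candidate sequences in total.
Rule 5 cannot be satisfied by any choice of tags from the lexicon.
So there is no consistent tagging.
Count = 0.

0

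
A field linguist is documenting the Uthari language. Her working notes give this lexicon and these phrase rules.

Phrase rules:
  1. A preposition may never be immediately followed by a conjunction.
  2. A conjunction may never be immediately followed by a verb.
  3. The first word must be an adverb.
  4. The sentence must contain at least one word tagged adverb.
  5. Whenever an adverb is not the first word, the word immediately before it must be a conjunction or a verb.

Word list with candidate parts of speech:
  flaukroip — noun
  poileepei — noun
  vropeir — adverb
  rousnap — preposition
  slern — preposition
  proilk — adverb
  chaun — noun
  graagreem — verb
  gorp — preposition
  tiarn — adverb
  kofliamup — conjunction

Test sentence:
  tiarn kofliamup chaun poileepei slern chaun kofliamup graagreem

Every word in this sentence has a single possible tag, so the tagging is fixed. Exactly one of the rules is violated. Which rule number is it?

2

Fixed tagging: adverb conjunction noun noun preposition noun conjunction verb.
Checking each rule: R1 holds, R2 violated, R3 holds, R4 holds, R5 holds.
Only rule 2 fails.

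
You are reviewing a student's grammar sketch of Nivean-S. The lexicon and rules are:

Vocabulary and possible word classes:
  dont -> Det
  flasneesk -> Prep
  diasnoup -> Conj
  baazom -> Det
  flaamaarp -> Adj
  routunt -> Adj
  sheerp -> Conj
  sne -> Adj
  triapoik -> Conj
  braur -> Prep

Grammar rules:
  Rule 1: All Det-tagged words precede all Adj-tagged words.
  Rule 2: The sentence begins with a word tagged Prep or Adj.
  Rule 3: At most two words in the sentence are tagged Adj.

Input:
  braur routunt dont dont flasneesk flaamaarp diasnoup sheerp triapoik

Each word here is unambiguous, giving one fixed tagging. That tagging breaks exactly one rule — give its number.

Fixed tagging: Prep Adj Det Det Prep Adj Conj Conj Conj.
Rule check: R1 violated, R2 holds, R3 holds.
Only rule 1 fails.

1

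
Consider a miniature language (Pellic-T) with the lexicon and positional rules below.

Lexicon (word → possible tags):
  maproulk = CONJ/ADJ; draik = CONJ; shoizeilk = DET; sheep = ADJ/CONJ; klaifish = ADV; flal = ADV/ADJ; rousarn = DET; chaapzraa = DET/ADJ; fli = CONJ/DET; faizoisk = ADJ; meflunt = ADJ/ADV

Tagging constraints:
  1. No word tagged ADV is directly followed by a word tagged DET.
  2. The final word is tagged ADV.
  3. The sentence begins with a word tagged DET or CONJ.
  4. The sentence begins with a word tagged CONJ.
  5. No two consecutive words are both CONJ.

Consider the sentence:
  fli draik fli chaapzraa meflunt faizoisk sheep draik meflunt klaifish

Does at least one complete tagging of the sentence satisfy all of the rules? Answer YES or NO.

NO

Candidates per position — 1:fli {CONJ,DET}; 2:draik {CONJ}; 3:fli {CONJ,DET}; 4:chaapzraa {DET,ADJ}; 5:meflunt {ADJ,ADV}; 6:faizoisk {ADJ}; 7:sheep {ADJ,CONJ}; 8:draik {CONJ}; 9:meflunt {ADJ,ADV}; 10:klaifish {ADV}.
Every candidate sequence violates at least one rule; no consistent tagging exists.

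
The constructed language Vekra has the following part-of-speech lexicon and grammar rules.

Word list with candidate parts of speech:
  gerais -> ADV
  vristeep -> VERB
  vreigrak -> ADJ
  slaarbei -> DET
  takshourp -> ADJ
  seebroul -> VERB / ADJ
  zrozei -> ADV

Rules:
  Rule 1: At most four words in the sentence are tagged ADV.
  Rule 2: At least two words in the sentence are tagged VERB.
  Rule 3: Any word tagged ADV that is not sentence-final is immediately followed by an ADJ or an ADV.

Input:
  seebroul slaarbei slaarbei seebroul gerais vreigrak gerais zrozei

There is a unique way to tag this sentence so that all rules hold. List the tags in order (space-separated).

Candidates per position — 1:seebroul {VERB,ADJ}; 2:slaarbei {DET}; 3:slaarbei {DET}; 4:seebroul {VERB,ADJ}; 5:gerais {ADV}; 6:vreigrak {ADJ}; 7:gerais {ADV}; 8:zrozei {ADV}.
Position 1: ADJ is ruled out by rule 2; that leaves VERB.
Position 4: ADJ is ruled out by rule 2; that leaves VERB.
The only consistent sequence is: VERB DET DET VERB ADV ADJ ADV ADV.
Rule-by-rule: rule 1 ok; rule 2 ok; rule 3 ok.

VERB DET DET VERB ADV ADJ ADV ADV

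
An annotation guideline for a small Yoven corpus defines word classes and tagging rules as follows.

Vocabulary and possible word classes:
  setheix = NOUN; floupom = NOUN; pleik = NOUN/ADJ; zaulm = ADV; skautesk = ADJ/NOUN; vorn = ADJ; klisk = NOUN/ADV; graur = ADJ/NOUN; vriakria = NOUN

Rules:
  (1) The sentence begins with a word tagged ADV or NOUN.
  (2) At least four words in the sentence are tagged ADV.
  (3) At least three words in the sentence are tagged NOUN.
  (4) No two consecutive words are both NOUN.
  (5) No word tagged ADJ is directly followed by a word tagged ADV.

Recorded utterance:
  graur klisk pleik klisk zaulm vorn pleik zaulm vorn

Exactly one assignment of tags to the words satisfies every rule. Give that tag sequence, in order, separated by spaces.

Candidates per position — 1:graur {ADJ,NOUN}; 2:klisk {NOUN,ADV}; 3:pleik {NOUN,ADJ}; 4:klisk {NOUN,ADV}; 5:zaulm {ADV}; 6:vorn {ADJ}; 7:pleik {NOUN,ADJ}; 8:zaulm {ADV}; 9:vorn {ADJ}.
Word 1 cannot be ADJ — rule 1 would then fail for every completion. It is NOUN.
Word 2 cannot be NOUN — rule 2 would then fail for every completion. It is ADV.
Word 4 cannot be NOUN — rule 2 would then fail for every completion. It is ADV.
Word 7 cannot be ADJ — rule 3 would then fail for every completion. It is NOUN.
Word 3 cannot be ADJ — rule 3 would then fail for every completion. It is NOUN.
So the tagging must be: NOUN ADV NOUN ADV ADV ADJ NOUN ADV ADJ.
Rule-by-rule: rule 1 holds; rule 2 holds; rule 3 holds; rule 4 holds; rule 5 holds.

NOUN ADV NOUN ADV ADV ADJ NOUN ADV ADJ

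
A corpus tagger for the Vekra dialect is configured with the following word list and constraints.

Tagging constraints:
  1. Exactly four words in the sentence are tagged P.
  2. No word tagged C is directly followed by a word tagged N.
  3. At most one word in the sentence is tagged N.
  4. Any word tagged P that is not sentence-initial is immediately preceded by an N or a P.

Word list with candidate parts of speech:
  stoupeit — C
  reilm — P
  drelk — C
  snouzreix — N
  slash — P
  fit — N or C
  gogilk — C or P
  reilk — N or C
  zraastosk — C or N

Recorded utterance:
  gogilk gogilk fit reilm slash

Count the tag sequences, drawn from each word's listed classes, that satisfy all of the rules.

1

Candidates per position — 1:gogilk {C,P}; 2:gogilk {C,P}; 3:fit {N,C}; 4:reilm {P}; 5:slash {P}.
There are 8 candidate sequences in total.
The sequences that satisfy every rule: P P N P P.
Count = 1.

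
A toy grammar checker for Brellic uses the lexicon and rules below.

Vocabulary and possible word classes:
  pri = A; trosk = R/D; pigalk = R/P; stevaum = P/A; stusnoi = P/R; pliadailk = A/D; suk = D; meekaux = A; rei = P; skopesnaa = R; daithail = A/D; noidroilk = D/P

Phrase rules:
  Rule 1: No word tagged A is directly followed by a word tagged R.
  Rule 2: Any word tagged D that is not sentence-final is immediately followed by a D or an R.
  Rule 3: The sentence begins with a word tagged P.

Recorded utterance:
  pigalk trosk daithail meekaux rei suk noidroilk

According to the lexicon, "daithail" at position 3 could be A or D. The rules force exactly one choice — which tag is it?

A

Candidates per position — 1:pigalk {R,P}; 2:trosk {R,D}; 3:daithail {A,D}; 4:meekaux {A}; 5:rei {P}; 6:suk {D}; 7:noidroilk {D,P}.
Position 1: R is ruled out by rule 3; that leaves P.
Position 2: D is ruled out by rule 2; that leaves R.
Position 3: D is ruled out by rule 2; that leaves A.
Position 7: P is ruled out by rule 2; that leaves D.
So the tagging must be: P R A A P D D.
Rule-by-rule: rule 1 ok; rule 2 ok; rule 3 ok.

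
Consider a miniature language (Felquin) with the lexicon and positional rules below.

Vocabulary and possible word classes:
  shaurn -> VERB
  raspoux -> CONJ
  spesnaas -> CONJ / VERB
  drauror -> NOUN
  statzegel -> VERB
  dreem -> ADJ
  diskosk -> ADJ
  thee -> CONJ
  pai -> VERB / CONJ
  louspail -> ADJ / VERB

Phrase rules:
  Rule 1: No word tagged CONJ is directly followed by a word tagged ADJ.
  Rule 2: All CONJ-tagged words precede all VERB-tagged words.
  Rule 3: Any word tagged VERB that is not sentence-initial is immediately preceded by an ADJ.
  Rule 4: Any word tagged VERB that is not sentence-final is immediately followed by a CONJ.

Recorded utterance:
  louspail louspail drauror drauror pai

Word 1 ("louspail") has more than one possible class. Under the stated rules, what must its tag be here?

ADJ

Candidates per position — 1:louspail {ADJ,VERB}; 2:louspail {ADJ,VERB}; 3:drauror {NOUN}; 4:drauror {NOUN}; 5:pai {VERB,CONJ}.
At position 1, choosing VERB makes rule 4 impossible to satisfy; hence ADJ.
At position 2, choosing VERB makes rule 4 impossible to satisfy; hence ADJ.
At position 5, choosing VERB makes rule 3 impossible to satisfy; hence CONJ.
That leaves exactly one tagging: ADJ ADJ NOUN NOUN CONJ.
Check: rule 1 ✓; rule 2 ✓; rule 3 ✓; rule 4 ✓.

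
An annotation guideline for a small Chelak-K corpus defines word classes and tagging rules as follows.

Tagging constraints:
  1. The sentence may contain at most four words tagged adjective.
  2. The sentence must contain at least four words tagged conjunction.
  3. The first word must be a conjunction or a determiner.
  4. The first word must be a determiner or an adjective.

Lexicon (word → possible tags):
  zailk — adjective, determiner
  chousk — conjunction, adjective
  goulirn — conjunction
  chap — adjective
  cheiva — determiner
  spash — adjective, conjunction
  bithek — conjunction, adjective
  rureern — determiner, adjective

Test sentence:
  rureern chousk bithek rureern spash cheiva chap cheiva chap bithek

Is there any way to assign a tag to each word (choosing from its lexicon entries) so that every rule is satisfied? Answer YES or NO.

YES

Candidates per position — 1:rureern {determiner,adjective}; 2:chousk {conjunction,adjective}; 3:bithek {conjunction,adjective}; 4:rureern {determiner,adjective}; 5:spash {adjective,conjunction}; 6:cheiva {determiner}; 7:chap {adjective}; 8:cheiva {determiner}; 9:chap {adjective}; 10:bithek {conjunction,adjective}.
One satisfying assignment: determiner conjunction conjunction adjective conjunction determiner adjective determiner adjective conjunction.
Verifying each rule — rule 1 ok; rule 2 ok; rule 3 ok; rule 4 ok.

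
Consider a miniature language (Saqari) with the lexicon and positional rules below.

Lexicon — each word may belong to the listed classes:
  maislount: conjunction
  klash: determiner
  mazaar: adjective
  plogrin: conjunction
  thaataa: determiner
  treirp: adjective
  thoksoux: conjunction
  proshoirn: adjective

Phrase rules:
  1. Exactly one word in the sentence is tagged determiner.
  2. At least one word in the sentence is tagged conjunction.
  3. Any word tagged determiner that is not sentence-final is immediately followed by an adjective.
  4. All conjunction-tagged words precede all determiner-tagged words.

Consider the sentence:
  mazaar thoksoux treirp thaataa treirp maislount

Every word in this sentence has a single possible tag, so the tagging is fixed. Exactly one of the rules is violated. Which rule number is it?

Fixed tagging: adjective conjunction adjective determiner adjective conjunction.
Applying the rules: R1 pass, R2 pass, R3 pass, R4 fail.
Only rule 4 fails.

4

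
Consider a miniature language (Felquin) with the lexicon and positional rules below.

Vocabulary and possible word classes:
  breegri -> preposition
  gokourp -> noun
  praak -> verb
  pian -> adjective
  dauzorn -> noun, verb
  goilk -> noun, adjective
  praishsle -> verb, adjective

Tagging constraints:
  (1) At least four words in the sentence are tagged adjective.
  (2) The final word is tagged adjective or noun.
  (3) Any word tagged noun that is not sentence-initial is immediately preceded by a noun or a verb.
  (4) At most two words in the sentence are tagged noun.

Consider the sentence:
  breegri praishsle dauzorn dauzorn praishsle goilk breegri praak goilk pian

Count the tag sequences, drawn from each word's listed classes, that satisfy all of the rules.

10

Candidates per position — 1:breegri {preposition}; 2:praishsle {verb,adjective}; 3:dauzorn {noun,verb}; 4:dauzorn {noun,verb}; 5:praishsle {verb,adjective}; 6:goilk {noun,adjective}; 7:breegri {preposition}; 8:praak {verb}; 9:goilk {noun,adjective}; 10:pian {adjective}.
There are 64 candidate sequences in total.
Checking each against the rules leaves 10 sequences.
Count = 10.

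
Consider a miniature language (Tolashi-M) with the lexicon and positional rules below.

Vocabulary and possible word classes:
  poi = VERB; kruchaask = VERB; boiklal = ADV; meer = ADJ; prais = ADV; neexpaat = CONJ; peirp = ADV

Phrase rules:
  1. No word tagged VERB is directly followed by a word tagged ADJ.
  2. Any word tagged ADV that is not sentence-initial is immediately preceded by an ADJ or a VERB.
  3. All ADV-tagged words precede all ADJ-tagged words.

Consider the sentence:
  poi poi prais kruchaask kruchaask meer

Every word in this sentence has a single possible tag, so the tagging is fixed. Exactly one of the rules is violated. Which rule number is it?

1

Fixed tagging: VERB VERB ADV VERB VERB ADJ.
Rule check: R1 violated, R2 holds, R3 holds.
Only rule 1 fails.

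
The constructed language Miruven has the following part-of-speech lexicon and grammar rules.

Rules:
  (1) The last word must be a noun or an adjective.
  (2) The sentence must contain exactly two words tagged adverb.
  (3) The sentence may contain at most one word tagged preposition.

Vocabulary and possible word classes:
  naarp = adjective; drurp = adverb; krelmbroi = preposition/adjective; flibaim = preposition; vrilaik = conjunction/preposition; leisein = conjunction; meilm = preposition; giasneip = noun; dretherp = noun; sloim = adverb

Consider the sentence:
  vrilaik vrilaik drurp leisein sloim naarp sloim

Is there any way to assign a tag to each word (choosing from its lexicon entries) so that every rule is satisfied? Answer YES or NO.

Candidates per position — 1:vrilaik {conjunction,preposition}; 2:vrilaik {conjunction,preposition}; 3:drurp {adverb}; 4:leisein {conjunction}; 5:sloim {adverb}; 6:naarp {adjective}; 7:sloim {adverb}.
Rule 1 cannot be satisfied by any choice of tags from the lexicon.
So there is no consistent tagging.

NO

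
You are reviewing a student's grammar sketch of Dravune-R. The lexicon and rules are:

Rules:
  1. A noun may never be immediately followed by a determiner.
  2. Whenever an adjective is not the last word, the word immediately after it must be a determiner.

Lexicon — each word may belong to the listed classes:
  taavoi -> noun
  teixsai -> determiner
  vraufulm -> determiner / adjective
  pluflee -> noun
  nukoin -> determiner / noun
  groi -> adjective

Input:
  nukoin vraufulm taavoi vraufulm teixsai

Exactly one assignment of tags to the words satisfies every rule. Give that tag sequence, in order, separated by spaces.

Candidates per position — 1:nukoin {determiner,noun}; 2:vraufulm {determiner,adjective}; 3:taavoi {noun}; 4:vraufulm {determiner,adjective}; 5:teixsai {determiner}.
At position 2, choosing adjective makes rule 2 impossible to satisfy; hence determiner.
At position 4, choosing determiner makes rule 1 impossible to satisfy; hence adjective.
At position 1, choosing noun makes rule 1 impossible to satisfy; hence determiner.
The unique satisfying tagging is: determiner determiner noun adjective determiner.
Check: rule 1 ok; rule 2 ok.

determiner determiner noun adjective determiner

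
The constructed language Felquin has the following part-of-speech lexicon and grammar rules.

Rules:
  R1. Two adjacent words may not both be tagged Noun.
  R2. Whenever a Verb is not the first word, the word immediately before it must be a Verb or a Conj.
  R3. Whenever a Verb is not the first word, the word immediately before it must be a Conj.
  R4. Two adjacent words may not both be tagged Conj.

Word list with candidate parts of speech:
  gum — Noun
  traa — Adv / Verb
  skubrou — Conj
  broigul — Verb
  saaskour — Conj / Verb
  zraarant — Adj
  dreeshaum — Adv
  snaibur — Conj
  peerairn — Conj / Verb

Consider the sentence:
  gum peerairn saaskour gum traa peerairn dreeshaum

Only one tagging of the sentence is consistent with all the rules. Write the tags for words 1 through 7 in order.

Noun Conj Verb Noun Adv Conj Adv

Candidates per position — 1:gum {Noun}; 2:peerairn {Conj,Verb}; 3:saaskour {Conj,Verb}; 4:gum {Noun}; 5:traa {Adv,Verb}; 6:peerairn {Conj,Verb}; 7:dreeshaum {Adv}.
Position 2: Verb is ruled out by rule 2; that leaves Conj.
Position 3: Conj is ruled out by rule 4; that leaves Verb.
Position 5: Verb is ruled out by rule 2; that leaves Adv.
Position 6: Verb is ruled out by rule 2; that leaves Conj.
The unique satisfying tagging is: Noun Conj Verb Noun Adv Conj Adv.
Checking: rule 1 satisfied; rule 2 satisfied; rule 3 satisfied; rule 4 satisfied.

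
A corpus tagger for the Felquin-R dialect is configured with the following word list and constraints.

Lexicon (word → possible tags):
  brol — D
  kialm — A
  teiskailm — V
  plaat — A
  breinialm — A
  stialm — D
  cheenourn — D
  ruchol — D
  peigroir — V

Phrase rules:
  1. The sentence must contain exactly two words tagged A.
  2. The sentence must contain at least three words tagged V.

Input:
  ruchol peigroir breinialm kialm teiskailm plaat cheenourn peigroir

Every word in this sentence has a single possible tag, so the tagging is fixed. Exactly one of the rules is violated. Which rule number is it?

Fixed tagging: D V A A V A D V.
Applying the rules: R1 ✗, R2 ✓.
Only rule 1 fails.

1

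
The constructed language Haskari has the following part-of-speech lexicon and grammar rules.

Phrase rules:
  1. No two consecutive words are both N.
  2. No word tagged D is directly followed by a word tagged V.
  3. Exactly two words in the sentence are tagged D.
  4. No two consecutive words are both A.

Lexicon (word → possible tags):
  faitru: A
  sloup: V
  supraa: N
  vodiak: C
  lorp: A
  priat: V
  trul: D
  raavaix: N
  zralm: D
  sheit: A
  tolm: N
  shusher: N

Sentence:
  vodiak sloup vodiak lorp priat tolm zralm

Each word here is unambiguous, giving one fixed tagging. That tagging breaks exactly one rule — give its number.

3

Fixed tagging: C V C A V N D.
Checking each rule: R1 ✓, R2 ✓, R3 ✗, R4 ✓.
Only rule 3 fails.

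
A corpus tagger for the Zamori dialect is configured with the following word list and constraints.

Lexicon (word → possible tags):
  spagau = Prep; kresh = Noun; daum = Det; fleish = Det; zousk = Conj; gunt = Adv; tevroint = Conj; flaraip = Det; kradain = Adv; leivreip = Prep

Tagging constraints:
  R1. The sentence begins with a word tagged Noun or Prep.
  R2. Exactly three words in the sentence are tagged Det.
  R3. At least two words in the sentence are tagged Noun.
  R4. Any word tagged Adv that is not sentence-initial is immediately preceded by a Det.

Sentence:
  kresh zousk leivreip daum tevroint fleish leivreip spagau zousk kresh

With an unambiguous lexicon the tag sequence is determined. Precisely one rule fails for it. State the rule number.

Fixed tagging: Noun Conj Prep Det Conj Det Prep Prep Conj Noun.
Rule check: R1 ✓, R2 ✗, R3 ✓, R4 ✓.
Only rule 2 fails.

2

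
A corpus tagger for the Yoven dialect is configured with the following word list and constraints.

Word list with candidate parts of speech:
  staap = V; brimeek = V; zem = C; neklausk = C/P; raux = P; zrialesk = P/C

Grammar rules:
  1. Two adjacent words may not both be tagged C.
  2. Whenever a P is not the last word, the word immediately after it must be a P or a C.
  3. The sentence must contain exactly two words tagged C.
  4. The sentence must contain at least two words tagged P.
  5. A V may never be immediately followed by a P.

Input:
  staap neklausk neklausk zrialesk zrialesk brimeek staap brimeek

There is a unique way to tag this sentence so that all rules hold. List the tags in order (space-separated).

Candidates per position — 1:staap {V}; 2:neklausk {C,P}; 3:neklausk {C,P}; 4:zrialesk {P,C}; 5:zrialesk {P,C}; 6:brimeek {V}; 7:staap {V}; 8:brimeek {V}.
At position 2, choosing P makes rule 5 impossible to satisfy; hence C.
At position 3, choosing C makes rule 1 impossible to satisfy; hence P.
At position 5, choosing P makes rule 2 impossible to satisfy; hence C.
At position 4, choosing C makes rule 1 impossible to satisfy; hence P.
The unique satisfying tagging is: V C P P C V V V.
Rule-by-rule: rule 1 satisfied; rule 2 satisfied; rule 3 satisfied; rule 4 satisfied; rule 5 satisfied.

V C P P C V V V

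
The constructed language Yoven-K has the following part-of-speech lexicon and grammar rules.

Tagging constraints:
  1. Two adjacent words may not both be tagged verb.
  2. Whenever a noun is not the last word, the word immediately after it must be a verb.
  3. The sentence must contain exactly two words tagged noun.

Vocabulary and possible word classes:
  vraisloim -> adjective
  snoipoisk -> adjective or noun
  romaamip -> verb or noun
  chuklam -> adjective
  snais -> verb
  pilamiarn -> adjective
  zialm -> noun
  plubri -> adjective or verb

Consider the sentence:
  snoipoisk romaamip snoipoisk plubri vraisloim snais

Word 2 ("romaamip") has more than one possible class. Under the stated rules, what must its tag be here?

verb

Candidates per position — 1:snoipoisk {adjective,noun}; 2:romaamip {verb,noun}; 3:snoipoisk {adjective,noun}; 4:plubri {adjective,verb}; 5:vraisloim {adjective}; 6:snais {verb}.
If word 2 were noun, no tagging could satisfy rule 2; so word 2 is verb.
If word 3 were adjective, no tagging could satisfy rule 3; so word 3 is noun.
If word 4 were adjective, no tagging could satisfy rule 2; so word 4 is verb.
If word 1 were adjective, no tagging could satisfy rule 3; so word 1 is noun.
That leaves exactly one tagging: noun verb noun verb adjective verb.
Checking: rule 1 holds; rule 2 holds; rule 3 holds.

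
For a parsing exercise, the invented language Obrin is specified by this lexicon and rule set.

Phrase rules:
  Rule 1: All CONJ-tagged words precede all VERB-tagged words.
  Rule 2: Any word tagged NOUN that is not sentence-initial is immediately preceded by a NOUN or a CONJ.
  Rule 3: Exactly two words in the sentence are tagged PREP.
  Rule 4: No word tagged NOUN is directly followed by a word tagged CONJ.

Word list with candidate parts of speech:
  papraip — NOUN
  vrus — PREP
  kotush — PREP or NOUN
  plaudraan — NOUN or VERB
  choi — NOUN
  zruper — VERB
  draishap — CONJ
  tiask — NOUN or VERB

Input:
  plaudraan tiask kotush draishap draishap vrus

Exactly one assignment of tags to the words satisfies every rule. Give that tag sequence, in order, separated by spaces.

Candidates per position — 1:plaudraan {NOUN,VERB}; 2:tiask {NOUN,VERB}; 3:kotush {PREP,NOUN}; 4:draishap {CONJ}; 5:draishap {CONJ}; 6:vrus {PREP}.
Word 1 cannot be VERB — rule 1 would then fail for every completion. It is NOUN.
Word 2 cannot be VERB — rule 1 would then fail for every completion. It is NOUN.
Word 3 cannot be NOUN — rule 3 would then fail for every completion. It is PREP.
The unique satisfying tagging is: NOUN NOUN PREP CONJ CONJ PREP.
Rule-by-rule: rule 1 ok; rule 2 ok; rule 3 ok; rule 4 ok.

NOUN NOUN PREP CONJ CONJ PREP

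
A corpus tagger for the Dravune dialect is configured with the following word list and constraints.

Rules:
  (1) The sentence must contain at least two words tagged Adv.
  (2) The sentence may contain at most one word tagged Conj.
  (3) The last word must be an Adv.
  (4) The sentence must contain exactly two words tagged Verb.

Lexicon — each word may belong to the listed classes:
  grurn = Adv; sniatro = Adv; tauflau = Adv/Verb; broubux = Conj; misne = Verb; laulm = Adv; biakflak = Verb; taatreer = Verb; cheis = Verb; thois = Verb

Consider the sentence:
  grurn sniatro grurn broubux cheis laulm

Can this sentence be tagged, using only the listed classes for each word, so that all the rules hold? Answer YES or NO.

NO

Candidates per position — 1:grurn {Adv}; 2:sniatro {Adv}; 3:grurn {Adv}; 4:broubux {Conj}; 5:cheis {Verb}; 6:laulm {Adv}.
Rule 4 cannot be satisfied by any choice of tags from the lexicon.
So there is no consistent tagging.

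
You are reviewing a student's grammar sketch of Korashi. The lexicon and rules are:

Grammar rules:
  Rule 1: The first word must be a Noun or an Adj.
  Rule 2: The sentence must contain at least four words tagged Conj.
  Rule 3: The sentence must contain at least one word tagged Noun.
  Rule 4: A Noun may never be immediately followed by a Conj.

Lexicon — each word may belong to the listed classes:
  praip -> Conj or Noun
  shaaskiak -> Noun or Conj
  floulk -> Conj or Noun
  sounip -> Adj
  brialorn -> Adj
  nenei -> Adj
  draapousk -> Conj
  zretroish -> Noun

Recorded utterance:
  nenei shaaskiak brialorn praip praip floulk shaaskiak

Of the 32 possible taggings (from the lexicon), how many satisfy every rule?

2

Candidates per position — 1:nenei {Adj}; 2:shaaskiak {Noun,Conj}; 3:brialorn {Adj}; 4:praip {Conj,Noun}; 5:praip {Conj,Noun}; 6:floulk {Conj,Noun}; 7:shaaskiak {Noun,Conj}.
There are 32 candidate sequences in total.
The sequences that satisfy every rule: Adj Noun Adj Conj Conj Conj Conj; Adj Conj Adj Conj Conj Conj Noun.
Count = 2.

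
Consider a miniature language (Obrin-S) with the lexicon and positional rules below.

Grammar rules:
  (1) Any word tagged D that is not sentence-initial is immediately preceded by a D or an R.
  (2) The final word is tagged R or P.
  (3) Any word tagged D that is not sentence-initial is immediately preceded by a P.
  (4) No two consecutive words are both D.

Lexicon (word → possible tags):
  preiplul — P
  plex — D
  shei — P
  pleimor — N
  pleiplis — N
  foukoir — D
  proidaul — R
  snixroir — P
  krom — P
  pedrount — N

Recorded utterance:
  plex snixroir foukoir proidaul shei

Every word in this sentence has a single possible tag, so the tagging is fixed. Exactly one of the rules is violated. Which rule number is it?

Fixed tagging: D P D R P.
Applying the rules: R1 fail, R2 pass, R3 pass, R4 pass.
Only rule 1 fails.

1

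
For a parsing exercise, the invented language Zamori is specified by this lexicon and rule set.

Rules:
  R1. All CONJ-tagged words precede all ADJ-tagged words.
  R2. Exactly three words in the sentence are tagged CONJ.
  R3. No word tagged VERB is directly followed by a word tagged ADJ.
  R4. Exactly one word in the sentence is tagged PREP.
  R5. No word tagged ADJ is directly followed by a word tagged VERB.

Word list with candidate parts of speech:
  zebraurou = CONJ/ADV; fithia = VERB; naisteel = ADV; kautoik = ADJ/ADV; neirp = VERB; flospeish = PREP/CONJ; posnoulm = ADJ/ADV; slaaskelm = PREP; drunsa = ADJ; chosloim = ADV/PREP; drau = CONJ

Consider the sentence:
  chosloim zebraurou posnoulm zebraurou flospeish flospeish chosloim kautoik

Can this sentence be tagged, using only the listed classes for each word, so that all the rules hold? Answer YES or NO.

Candidates per position — 1:chosloim {ADV,PREP}; 2:zebraurou {CONJ,ADV}; 3:posnoulm {ADJ,ADV}; 4:zebraurou {CONJ,ADV}; 5:flospeish {PREP,CONJ}; 6:flospeish {PREP,CONJ}; 7:chosloim {ADV,PREP}; 8:kautoik {ADJ,ADV}.
One satisfying assignment: ADV ADV ADV CONJ CONJ CONJ PREP ADJ.
Checking: rule 1 holds; rule 2 holds; rule 3 holds; rule 4 holds; rule 5 holds.

YES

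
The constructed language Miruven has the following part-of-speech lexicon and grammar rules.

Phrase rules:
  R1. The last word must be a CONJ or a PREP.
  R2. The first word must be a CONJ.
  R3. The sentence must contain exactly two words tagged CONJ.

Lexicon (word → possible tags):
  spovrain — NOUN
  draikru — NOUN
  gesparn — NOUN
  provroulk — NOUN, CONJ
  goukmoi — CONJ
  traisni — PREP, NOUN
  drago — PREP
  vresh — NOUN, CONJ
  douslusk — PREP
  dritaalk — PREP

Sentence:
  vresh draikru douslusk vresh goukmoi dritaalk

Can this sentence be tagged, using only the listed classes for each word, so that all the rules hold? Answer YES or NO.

YES

Candidates per position — 1:vresh {NOUN,CONJ}; 2:draikru {NOUN}; 3:douslusk {PREP}; 4:vresh {NOUN,CONJ}; 5:goukmoi {CONJ}; 6:dritaalk {PREP}.
One satisfying assignment: CONJ NOUN PREP NOUN CONJ PREP.
Verifying each rule — rule 1 holds; rule 2 holds; rule 3 holds.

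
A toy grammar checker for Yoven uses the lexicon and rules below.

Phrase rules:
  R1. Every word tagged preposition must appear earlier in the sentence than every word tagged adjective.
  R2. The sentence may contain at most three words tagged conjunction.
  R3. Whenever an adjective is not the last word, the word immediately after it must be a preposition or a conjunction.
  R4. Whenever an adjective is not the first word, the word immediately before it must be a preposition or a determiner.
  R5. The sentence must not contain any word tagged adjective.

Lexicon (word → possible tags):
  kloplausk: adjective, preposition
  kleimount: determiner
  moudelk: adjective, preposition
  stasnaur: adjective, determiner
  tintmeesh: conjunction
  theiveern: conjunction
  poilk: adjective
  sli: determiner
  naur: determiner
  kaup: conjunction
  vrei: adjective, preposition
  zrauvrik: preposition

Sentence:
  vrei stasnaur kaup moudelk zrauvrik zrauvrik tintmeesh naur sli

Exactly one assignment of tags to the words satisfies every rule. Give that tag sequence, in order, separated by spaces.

preposition determiner conjunction preposition preposition preposition conjunction determiner determiner

Candidates per position — 1:vrei {adjective,preposition}; 2:stasnaur {adjective,determiner}; 3:kaup {conjunction}; 4:moudelk {adjective,preposition}; 5:zrauvrik {preposition}; 6:zrauvrik {preposition}; 7:tintmeesh {conjunction}; 8:naur {determiner}; 9:sli {determiner}.
If word 1 were adjective, no tagging could satisfy rule 1; so word 1 is preposition.
If word 2 were adjective, no tagging could satisfy rule 1; so word 2 is determiner.
If word 4 were adjective, no tagging could satisfy rule 1; so word 4 is preposition.
So the tagging must be: preposition determiner conjunction preposition preposition preposition conjunction determiner determiner.
Check: rule 1 ✓; rule 2 ✓; rule 3 ✓; rule 4 ✓; rule 5 ✓.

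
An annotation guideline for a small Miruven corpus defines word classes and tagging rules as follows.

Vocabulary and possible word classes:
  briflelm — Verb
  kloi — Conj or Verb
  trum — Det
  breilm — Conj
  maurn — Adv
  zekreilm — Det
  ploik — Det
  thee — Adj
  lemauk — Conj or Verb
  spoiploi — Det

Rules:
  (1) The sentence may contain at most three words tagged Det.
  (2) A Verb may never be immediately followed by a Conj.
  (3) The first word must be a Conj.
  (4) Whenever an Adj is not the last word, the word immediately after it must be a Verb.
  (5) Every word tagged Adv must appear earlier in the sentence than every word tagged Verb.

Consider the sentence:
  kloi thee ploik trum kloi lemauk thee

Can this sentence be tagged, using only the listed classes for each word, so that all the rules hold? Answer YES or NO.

Candidates per position — 1:kloi {Conj,Verb}; 2:thee {Adj}; 3:ploik {Det}; 4:trum {Det}; 5:kloi {Conj,Verb}; 6:lemauk {Conj,Verb}; 7:thee {Adj}.
Rule 4 cannot be satisfied by any choice of tags from the lexicon.
So there is no consistent tagging.

NO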